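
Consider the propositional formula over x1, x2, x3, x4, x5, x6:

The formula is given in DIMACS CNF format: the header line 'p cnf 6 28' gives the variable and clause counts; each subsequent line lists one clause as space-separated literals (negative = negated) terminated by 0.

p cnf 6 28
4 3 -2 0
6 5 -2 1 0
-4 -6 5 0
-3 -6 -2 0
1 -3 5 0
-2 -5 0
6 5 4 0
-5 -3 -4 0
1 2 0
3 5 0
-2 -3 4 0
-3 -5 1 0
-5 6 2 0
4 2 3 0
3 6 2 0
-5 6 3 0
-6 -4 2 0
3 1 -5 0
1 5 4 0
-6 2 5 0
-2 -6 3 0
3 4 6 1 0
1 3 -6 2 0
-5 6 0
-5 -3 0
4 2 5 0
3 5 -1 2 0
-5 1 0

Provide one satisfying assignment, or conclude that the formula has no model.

x1: True; x2: False; x3: True; x4: True; x5: False; x6: False

Branch on x2: set x2 = False.
Unit clause (x1) forces x1 = True.
Branch on x3: set x3 = True.
Unit clause (¬x5) forces x5 = False.
Unit clause (¬x6) forces x6 = False.
Unit clause (x4) forces x4 = True.
Every clause now holds.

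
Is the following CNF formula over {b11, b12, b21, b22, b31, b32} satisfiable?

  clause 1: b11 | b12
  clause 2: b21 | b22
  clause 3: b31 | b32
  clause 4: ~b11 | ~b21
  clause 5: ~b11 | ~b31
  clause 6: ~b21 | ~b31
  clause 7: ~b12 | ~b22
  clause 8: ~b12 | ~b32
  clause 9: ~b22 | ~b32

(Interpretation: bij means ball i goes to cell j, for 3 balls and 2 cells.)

Branch on b11: set b11 = 1.
The clause (~b21) is unit, so b21 = 0.
The clause (b22) is unit, so b22 = 1.
The clause (~b31) is unit, so b31 = 0.
The clause (b32) is unit, so b32 = 1.
That conflicts with the unit clause (~b32).
That branch fails; take b11 = 0 instead.
The clause (b12) is unit, so b12 = 1.
The clause (~b22) is unit, so b22 = 0.
The clause (b21) is unit, so b21 = 1.
The clause (~b31) is unit, so b31 = 0.
The clause (b32) is unit, so b32 = 1.
That conflicts with the unit clause (~b32).
Both values of b11 lead to a conflict.
No assignment satisfies every clause.

No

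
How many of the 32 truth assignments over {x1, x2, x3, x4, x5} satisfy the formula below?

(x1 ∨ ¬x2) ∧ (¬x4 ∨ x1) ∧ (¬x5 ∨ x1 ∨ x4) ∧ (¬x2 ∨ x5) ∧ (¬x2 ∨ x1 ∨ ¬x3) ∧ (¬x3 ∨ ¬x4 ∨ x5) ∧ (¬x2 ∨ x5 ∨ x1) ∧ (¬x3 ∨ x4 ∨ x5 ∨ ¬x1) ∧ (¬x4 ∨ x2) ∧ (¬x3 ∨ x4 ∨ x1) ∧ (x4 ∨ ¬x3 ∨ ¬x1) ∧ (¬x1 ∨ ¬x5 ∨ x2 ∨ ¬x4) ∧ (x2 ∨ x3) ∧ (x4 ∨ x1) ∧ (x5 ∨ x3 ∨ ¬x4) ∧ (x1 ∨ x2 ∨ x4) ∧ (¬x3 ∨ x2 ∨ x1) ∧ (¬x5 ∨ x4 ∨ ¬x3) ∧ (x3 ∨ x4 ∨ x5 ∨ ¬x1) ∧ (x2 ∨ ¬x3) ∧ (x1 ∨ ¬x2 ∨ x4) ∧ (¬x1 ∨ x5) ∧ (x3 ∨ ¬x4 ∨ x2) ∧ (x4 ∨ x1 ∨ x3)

3

There are 2^5 = 32 truth assignments over (x1, x2, x3, x4, x5).
Split on x3. With x3 = True, the clauses containing x3 are satisfied and ¬x3 drops from the rest; 1 of the 2^4 = 16 assignments to the other variables satisfy what remains.
With x3 = False, by the same count on the reduced clause set, 2 assignments work.
(One model: x1=T, x2=T, x3=F, x4=F, x5=T.)
Total: 1 + 2 = 3.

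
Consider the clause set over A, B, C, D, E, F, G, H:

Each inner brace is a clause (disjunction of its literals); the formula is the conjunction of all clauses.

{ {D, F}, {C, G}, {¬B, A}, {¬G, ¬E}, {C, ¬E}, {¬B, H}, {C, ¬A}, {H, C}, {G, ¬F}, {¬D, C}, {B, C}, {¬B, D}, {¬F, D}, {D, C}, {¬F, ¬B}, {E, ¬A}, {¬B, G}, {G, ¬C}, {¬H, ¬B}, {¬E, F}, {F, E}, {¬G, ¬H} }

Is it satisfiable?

Yes

Branch on D: set D = True.
Unit clause (C) forces C = True.
Unit clause (G) forces G = True.
Unit clause (¬E) forces E = False.
Unit clause (¬A) forces A = False.
Unit clause (¬B) forces B = False.
Unit clause (F) forces F = True.
Unit clause (¬H) forces H = False.
Every clause now holds.
A satisfying assignment: A: False, B: False, C: True, D: True, E: False, F: True, G: True, H: False.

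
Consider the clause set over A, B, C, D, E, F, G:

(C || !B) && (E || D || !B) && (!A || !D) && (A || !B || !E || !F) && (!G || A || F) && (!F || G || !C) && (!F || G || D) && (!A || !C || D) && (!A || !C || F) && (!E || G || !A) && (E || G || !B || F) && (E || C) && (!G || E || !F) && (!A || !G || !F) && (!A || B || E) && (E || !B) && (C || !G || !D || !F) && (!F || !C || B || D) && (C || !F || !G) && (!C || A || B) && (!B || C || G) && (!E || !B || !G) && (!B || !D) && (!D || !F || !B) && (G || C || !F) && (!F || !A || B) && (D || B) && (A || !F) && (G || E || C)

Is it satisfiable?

Satisfiable

Suppose C = false.
The clause (!B) is unit, so B = false.
The clause (E) is unit, so E = true.
The clause (D) is unit, so D = true.
The clause (!A) is unit, so A = false.
The clause (!F) is unit, so F = false.
The clause (!G) is unit, so G = false.
This assignment satisfies each clause.
A satisfying assignment: A ↦ false; B ↦ false; C ↦ false; D ↦ true; E ↦ true; F ↦ false; G ↦ false.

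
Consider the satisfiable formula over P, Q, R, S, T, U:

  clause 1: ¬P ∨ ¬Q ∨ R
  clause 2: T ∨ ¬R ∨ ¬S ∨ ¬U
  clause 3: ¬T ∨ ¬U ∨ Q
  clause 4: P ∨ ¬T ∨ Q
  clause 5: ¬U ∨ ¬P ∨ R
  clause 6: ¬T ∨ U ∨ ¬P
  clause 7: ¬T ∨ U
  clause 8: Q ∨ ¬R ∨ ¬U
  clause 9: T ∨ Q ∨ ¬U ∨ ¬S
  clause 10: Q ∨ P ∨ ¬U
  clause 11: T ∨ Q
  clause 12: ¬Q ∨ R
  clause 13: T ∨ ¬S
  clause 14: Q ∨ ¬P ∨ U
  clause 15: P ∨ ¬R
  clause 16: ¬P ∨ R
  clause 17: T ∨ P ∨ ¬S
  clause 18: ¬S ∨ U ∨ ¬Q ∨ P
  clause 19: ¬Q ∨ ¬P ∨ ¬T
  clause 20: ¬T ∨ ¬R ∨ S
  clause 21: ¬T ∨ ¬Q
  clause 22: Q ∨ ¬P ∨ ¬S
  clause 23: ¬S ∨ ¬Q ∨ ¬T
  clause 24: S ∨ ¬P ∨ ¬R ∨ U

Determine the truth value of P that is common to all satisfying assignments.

True

Suppose P = False.
From the singleton clause (¬R), R = False.
From the singleton clause (¬Q), Q = False.
From the singleton clause (¬T), T = False.
Now (T) is unsatisfied and unit — conflict.
So every satisfying assignment has P = True.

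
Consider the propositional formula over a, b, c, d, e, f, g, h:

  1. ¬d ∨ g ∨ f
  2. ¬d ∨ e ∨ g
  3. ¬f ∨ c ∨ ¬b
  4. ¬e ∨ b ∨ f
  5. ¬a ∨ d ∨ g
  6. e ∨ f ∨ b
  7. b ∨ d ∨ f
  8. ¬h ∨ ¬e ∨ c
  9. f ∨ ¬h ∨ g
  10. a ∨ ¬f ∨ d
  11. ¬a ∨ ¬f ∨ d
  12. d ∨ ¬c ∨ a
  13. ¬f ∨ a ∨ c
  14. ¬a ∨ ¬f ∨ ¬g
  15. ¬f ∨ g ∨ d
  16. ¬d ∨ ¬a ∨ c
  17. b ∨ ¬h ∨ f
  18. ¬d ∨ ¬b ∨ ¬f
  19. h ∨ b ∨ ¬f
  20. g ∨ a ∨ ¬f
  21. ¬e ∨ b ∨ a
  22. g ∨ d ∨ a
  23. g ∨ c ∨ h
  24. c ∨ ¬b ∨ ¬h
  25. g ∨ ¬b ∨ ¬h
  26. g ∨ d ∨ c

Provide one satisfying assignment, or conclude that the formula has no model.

a: True; b: True; c: True; d: False; e: False; f: False; g: True; h: False

Case d = False:
Case a = True:
From the singleton clause (g), g = True.
From the singleton clause (¬f), f = False.
From the singleton clause (b), b = True.
Case c = True:
All clauses hold; e, h can take either value.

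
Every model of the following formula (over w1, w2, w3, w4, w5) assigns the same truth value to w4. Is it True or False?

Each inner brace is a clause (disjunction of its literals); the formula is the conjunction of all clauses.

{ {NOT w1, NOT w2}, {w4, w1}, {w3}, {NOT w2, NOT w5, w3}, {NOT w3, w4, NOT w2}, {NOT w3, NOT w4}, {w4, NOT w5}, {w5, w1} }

False

Suppose w4 = true.
(w3) alone gives w3 = true.
That conflicts with the unit clause (NOT w3).
So every satisfying assignment has w4 = False.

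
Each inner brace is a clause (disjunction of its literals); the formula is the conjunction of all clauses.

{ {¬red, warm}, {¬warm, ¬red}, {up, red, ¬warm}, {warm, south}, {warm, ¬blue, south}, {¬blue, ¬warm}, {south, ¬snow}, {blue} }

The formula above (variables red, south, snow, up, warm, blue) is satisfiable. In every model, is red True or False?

False

Suppose red = True.
From the singleton clause (warm), warm = True.
That conflicts with the unit clause (¬warm).
So every satisfying assignment has red = False.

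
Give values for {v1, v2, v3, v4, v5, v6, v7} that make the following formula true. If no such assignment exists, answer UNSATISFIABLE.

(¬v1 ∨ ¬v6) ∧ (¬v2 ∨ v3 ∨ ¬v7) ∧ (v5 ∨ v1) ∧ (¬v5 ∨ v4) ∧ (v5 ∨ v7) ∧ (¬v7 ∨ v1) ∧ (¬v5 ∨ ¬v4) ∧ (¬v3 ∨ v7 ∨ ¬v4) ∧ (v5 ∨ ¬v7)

Branch on v1: set v1 = False.
Unit clause (v5) forces v5 = True.
Unit clause (v4) forces v4 = True.
But (¬v4) is also a unit clause — contradiction.
That branch fails; take v1 = True instead.
Unit clause (¬v6) forces v6 = False.
Branch on v5: set v5 = False.
Unit clause (v7) forces v7 = True.
But (¬v7) is also a unit clause — contradiction.
That branch fails; take v5 = True instead.
Unit clause (v4) forces v4 = True.
But (¬v4) is also a unit clause — contradiction.
Neither v5 = True nor v5 = False works.
Neither v1 = True nor v1 = False works.

UNSATISFIABLE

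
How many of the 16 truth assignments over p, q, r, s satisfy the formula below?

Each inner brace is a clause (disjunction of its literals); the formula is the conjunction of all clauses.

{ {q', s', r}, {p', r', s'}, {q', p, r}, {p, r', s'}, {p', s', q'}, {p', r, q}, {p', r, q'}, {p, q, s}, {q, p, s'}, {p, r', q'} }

2

There are 2^4 = 16 truth assignments over (p, q, r, s).
Check each against the 10 clauses (columns in the order p, q, r, s):
  F F F F  ✗ fails (p + q + s)
  F F F T  ✗ fails (q + p + s')
  F F T F  ✗ fails (p + q + s)
  F F T T  ✗ fails (p + r' + s')
  F T F F  ✗ fails (q' + p + r)
  F T F T  ✗ fails (q' + s' + r)
  F T T F  ✗ fails (p + r' + q')
  F T T T  ✗ fails (p + r' + s')
  T F F F  ✗ fails (p' + r + q)
  T F F T  ✗ fails (p' + r + q)
  T F T F  ✓ satisfies all
  T F T T  ✗ fails (p' + r' + s')
  T T F F  ✗ fails (p' + r + q')
  T T F T  ✗ fails (q' + s' + r)
  T T T F  ✓ satisfies all
  T T T T  ✗ fails (p' + r' + s')
2 of the 16 rows are models.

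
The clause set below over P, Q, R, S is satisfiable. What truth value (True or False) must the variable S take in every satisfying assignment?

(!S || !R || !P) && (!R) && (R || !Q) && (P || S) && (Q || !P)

Suppose S = false.
(!R) alone gives R = false.
(!Q) alone gives Q = false.
(P) alone gives P = true.
But (!P) is also a unit clause — contradiction.
So every satisfying assignment has S = True.

True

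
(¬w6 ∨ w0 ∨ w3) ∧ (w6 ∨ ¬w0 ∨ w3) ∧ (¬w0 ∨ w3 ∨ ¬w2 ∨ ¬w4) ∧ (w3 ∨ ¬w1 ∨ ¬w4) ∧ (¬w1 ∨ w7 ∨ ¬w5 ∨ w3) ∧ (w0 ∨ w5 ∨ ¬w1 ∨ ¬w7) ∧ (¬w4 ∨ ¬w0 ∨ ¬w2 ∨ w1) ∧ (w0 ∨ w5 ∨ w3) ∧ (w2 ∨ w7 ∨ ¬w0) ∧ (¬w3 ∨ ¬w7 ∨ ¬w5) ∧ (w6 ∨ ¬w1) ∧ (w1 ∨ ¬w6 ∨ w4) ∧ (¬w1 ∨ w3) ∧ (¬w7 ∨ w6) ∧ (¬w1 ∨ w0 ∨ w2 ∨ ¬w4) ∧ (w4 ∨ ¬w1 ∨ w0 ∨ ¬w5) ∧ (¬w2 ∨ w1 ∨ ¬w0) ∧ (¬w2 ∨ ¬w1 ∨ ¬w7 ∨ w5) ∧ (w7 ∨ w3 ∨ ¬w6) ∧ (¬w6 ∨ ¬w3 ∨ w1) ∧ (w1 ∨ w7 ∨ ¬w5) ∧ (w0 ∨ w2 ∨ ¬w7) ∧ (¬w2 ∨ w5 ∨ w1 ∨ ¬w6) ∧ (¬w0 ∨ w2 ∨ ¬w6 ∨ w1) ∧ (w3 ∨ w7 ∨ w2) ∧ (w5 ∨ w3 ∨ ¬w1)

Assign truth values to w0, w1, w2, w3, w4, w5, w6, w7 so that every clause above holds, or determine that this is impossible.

Case w6 = True:
Case w0 = False:
The clause (w3) is unit, so w3 = True.
The clause (w1) is unit, so w1 = True.
Case w5 = False:
The clause (¬w7) is unit, so w7 = False.
Case w2 = False:
The clause (¬w4) is unit, so w4 = False.
Every clause now holds.

w0=False,  w1=True,  w2=False,  w3=True,  w4=False,  w5=False,  w6=True,  w7=False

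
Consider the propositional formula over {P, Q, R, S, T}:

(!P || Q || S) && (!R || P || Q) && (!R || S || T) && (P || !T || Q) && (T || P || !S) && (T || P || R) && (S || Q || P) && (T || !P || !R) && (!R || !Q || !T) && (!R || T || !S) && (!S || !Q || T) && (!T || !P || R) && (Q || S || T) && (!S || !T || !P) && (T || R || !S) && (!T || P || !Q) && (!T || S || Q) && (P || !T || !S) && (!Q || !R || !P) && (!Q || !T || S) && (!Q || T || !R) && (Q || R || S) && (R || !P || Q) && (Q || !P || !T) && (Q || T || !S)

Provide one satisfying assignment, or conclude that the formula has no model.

P=true; Q=true; R=false; S=false; T=false

Case P = true:
Case Q = true:
From the singleton clause (!R), R = false.
From the singleton clause (!T), T = false.
From the singleton clause (!S), S = false.
This assignment satisfies each clause.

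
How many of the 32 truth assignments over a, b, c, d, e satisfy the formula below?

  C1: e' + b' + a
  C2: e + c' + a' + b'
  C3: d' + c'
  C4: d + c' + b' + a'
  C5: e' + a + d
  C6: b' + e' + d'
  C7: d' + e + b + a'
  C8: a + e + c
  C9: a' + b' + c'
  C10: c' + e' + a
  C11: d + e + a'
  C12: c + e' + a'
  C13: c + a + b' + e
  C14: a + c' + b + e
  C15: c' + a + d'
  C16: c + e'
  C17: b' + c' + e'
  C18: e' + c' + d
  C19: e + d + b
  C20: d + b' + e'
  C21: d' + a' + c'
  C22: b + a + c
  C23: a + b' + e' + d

There are 2^5 = 32 truth assignments over (a, b, c, d, e).
Split on b. With b = 1, the clauses containing b are satisfied and b' drops from the rest; 2 of the 2^4 = 16 assignments to the other variables satisfy what remains.
With b = 0, by the same count on the reduced clause set, 0 assignments work.
(One model: a=F, b=T, c=T, d=F, e=F.)
Total: 2 + 0 = 2.

2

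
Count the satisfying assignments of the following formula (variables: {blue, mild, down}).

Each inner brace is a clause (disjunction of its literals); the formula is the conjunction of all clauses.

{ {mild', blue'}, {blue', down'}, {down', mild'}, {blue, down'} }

3

There are 2^3 = 8 truth assignments over (blue, mild, down).
Check each against the 4 clauses (columns in the order blue, mild, down):
  F F F  ✓ satisfies all
  F F T  ✗ fails (blue + down')
  F T F  ✓ satisfies all
  F T T  ✗ fails (down' + mild')
  T F F  ✓ satisfies all
  T F T  ✗ fails (blue' + down')
  T T F  ✗ fails (mild' + blue')
  T T T  ✗ fails (mild' + blue')
3 of the 8 rows are models.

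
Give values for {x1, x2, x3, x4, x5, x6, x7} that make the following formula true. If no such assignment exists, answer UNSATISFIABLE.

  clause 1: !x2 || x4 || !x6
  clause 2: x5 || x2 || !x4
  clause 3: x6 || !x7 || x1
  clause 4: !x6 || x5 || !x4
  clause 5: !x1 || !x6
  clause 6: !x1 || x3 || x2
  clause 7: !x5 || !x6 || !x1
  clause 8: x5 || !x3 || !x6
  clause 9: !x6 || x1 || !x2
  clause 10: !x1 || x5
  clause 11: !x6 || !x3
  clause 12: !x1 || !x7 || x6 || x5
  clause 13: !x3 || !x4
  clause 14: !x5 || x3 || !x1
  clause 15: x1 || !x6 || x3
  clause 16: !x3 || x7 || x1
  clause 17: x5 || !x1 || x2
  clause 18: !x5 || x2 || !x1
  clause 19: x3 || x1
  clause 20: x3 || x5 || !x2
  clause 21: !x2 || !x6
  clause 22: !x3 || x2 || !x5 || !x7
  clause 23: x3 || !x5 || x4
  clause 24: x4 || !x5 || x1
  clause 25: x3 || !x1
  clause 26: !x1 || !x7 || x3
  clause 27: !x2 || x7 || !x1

Branch on x1: set x1 = true.
The clause (!x6) is unit, so x6 = false.
The clause (x5) is unit, so x5 = true.
The clause (x3) is unit, so x3 = true.
The clause (!x4) is unit, so x4 = false.
The clause (x2) is unit, so x2 = true.
The clause (x7) is unit, so x7 = true.
All clauses are satisfied.

x1: true; x2: true; x3: true; x4: false; x5: true; x6: false; x7: true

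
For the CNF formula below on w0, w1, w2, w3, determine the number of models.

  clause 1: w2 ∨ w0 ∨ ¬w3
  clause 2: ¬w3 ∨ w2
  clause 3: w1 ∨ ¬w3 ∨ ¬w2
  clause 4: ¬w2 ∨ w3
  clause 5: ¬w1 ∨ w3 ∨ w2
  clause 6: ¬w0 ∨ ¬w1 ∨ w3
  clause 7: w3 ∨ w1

2

There are 2^4 = 16 truth assignments over (w0, w1, w2, w3).
Check each against the 7 clauses (columns in the order w0, w1, w2, w3):
  F F F F  ✗ fails (w3 ∨ w1)
  F F F T  ✗ fails (w2 ∨ w0 ∨ ¬w3)
  F F T F  ✗ fails (¬w2 ∨ w3)
  F F T T  ✗ fails (w1 ∨ ¬w3 ∨ ¬w2)
  F T F F  ✗ fails (¬w1 ∨ w3 ∨ w2)
  F T F T  ✗ fails (w2 ∨ w0 ∨ ¬w3)
  F T T F  ✗ fails (¬w2 ∨ w3)
  F T T T  ✓ satisfies all
  T F F F  ✗ fails (w3 ∨ w1)
  T F F T  ✗ fails (¬w3 ∨ w2)
  T F T F  ✗ fails (¬w2 ∨ w3)
  T F T T  ✗ fails (w1 ∨ ¬w3 ∨ ¬w2)
  T T F F  ✗ fails (¬w1 ∨ w3 ∨ w2)
  T T F T  ✗ fails (¬w3 ∨ w2)
  T T T F  ✗ fails (¬w2 ∨ w3)
  T T T T  ✓ satisfies all
2 of the 16 rows are models.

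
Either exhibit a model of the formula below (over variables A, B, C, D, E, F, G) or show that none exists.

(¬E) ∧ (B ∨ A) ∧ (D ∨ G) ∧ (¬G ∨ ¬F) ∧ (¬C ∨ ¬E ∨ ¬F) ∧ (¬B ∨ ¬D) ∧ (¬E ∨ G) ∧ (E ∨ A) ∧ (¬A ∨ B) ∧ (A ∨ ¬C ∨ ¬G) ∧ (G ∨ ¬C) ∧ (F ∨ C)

From the singleton clause (¬E), E = False.
From the singleton clause (A), A = True.
From the singleton clause (B), B = True.
From the singleton clause (¬D), D = False.
From the singleton clause (G), G = True.
From the singleton clause (¬F), F = False.
From the singleton clause (C), C = True.
Every clause now holds.

A: True; B: True; C: True; D: False; E: False; F: False; G: True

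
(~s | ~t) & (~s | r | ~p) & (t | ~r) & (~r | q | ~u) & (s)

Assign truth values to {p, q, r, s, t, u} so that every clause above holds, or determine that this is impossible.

p ↦ 0; q ↦ 0; r ↦ 0; s ↦ 1; t ↦ 0; u ↦ 1

From the singleton clause (s), s = 1.
From the singleton clause (~t), t = 0.
From the singleton clause (~r), r = 0.
From the singleton clause (~p), p = 0.
Every clause is now satisfied; q, u are unconstrained.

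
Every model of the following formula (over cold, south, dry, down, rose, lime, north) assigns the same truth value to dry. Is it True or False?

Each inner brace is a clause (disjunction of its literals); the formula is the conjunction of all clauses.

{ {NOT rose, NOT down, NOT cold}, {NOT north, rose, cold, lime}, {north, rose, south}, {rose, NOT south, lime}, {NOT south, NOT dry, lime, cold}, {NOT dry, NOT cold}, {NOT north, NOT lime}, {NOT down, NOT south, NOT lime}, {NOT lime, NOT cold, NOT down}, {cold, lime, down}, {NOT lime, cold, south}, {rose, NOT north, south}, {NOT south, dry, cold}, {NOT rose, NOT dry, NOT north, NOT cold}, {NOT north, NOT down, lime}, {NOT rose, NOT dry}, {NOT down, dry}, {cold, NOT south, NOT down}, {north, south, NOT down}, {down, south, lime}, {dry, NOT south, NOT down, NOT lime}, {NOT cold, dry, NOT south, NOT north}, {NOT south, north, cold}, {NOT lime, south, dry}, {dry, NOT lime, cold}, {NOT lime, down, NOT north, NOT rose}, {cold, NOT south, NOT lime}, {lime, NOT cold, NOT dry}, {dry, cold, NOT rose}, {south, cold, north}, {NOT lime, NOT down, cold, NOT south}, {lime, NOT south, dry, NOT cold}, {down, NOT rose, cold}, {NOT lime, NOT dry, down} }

Suppose dry = true.
(NOT cold) alone gives cold = false.
(NOT rose) alone gives rose = false.
Branch on north: set north = false.
(south) alone gives south = true.
That conflicts with the unit clause (NOT south).
Undo north and try north = true.
(lime) alone gives lime = true.
That conflicts with the unit clause (NOT lime).
Either choice for north ends in contradiction.
So every satisfying assignment has dry = False.

False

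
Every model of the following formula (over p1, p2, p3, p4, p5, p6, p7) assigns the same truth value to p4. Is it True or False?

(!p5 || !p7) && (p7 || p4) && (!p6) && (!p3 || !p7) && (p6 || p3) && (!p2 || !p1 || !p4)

Suppose p4 = false.
The clause (p7) is unit, so p7 = true.
The clause (!p5) is unit, so p5 = false.
The clause (!p6) is unit, so p6 = false.
The clause (!p3) is unit, so p3 = false.
But (p3) is also a unit clause — contradiction.
So every satisfying assignment has p4 = True.

True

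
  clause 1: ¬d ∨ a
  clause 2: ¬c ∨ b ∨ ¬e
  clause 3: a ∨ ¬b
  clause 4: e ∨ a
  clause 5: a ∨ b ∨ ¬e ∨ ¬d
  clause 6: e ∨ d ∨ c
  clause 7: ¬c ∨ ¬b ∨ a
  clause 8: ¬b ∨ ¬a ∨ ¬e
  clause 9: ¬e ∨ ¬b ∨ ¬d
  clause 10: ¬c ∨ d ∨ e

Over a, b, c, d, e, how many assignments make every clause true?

7

There are 2^5 = 32 truth assignments over (a, b, c, d, e).
Split on b. With b = True, the clauses containing b are satisfied and ¬b drops from the rest; 2 of the 2^4 = 16 assignments to the other variables satisfy what remains.
With b = False, by the same count on the reduced clause set, 5 assignments work.
(One model: a=F, b=F, c=F, d=F, e=T.)
Total: 2 + 5 = 7.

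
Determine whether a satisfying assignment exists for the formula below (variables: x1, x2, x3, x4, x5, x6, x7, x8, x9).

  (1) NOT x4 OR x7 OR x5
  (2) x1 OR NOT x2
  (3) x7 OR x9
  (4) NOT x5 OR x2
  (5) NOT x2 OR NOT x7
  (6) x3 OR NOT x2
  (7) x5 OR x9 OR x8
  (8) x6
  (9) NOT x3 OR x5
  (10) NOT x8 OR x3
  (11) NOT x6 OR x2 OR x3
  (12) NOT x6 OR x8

The clause (x6) is unit, so x6 = true.
The clause (x8) is unit, so x8 = true.
The clause (x3) is unit, so x3 = true.
The clause (x5) is unit, so x5 = true.
The clause (x2) is unit, so x2 = true.
The clause (x1) is unit, so x1 = true.
The clause (NOT x7) is unit, so x7 = false.
The clause (x9) is unit, so x9 = true.
Every clause is now satisfied; x4 is unconstrained.
A satisfying assignment: x1=true, x2=true, x3=true, x4=true, x5=true, x6=true, x7=false, x8=true, x9=true.

Yes, satisfiable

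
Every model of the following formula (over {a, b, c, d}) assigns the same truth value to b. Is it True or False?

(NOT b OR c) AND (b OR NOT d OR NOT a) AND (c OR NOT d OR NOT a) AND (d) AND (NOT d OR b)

Suppose b = false.
From the singleton clause (d), d = true.
That conflicts with the unit clause (NOT d).
So every satisfying assignment has b = True.

True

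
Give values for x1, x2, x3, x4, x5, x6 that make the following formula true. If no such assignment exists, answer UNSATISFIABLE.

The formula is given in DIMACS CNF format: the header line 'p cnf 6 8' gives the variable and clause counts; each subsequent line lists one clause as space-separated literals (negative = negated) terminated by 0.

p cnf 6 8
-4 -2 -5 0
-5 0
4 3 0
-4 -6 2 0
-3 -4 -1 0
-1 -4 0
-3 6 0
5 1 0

x1 ↦ True,  x2 ↦ True,  x3 ↦ True,  x4 ↦ False,  x5 ↦ False,  x6 ↦ True

The clause (¬x5) is unit, so x5 = False.
The clause (x1) is unit, so x1 = True.
The clause (¬x4) is unit, so x4 = False.
The clause (x3) is unit, so x3 = True.
The clause (x6) is unit, so x6 = True.
Every clause is now satisfied; x2 is unconstrained.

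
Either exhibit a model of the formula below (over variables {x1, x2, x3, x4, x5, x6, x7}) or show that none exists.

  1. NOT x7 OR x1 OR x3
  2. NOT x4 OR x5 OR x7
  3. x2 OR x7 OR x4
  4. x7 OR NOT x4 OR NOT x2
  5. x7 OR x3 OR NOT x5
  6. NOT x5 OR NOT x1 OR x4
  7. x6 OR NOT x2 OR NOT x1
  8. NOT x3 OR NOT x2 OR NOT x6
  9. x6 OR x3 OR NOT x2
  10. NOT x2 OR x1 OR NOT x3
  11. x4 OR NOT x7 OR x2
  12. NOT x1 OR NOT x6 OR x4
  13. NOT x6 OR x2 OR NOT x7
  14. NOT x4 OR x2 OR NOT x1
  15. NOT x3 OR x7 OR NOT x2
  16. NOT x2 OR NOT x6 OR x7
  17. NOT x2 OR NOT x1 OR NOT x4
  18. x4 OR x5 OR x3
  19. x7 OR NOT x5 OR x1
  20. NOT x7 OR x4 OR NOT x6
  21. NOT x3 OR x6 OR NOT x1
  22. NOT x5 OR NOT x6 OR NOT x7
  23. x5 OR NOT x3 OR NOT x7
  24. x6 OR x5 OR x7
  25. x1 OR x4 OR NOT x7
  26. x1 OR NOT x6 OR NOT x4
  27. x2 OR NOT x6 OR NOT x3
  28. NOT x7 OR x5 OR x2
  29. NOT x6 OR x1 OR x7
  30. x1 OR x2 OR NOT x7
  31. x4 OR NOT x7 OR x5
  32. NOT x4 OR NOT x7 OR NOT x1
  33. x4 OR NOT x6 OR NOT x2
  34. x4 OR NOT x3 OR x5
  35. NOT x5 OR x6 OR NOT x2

Branch on x7: set x7 = false.
Branch on x4: set x4 = false.
(x2) alone gives x2 = true.
(NOT x3) alone gives x3 = false.
(NOT x5) alone gives x5 = false.
That conflicts with the unit clause (x5).
So x4 must be the other value — set x4 = true.
(x5) alone gives x5 = true.
(NOT x2) alone gives x2 = false.
(x3) alone gives x3 = true.
(NOT x1) alone gives x1 = false.
That conflicts with the unit clause (x1).
Either choice for x4 ends in contradiction.
So x7 must be the other value — set x7 = true.
Branch on x1: set x1 = true.
(NOT x4) alone gives x4 = false.
(NOT x5) alone gives x5 = false.
That conflicts with the unit clause (x5).
So x1 must be the other value — set x1 = false.
(x3) alone gives x3 = true.
(NOT x2) alone gives x2 = false.
That conflicts with the unit clause (x2).
Either choice for x1 ends in contradiction.
Either choice for x7 ends in contradiction.

UNSATISFIABLE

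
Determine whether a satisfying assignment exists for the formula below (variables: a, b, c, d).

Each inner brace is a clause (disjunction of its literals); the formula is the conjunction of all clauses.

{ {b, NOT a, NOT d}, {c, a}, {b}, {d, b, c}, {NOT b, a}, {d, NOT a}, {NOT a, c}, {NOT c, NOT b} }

No

Unit clause (b) forces b = true.
Unit clause (a) forces a = true.
Unit clause (d) forces d = true.
Unit clause (c) forces c = true.
Now (NOT c) is unsatisfied and unit — conflict.
No assignment satisfies every clause.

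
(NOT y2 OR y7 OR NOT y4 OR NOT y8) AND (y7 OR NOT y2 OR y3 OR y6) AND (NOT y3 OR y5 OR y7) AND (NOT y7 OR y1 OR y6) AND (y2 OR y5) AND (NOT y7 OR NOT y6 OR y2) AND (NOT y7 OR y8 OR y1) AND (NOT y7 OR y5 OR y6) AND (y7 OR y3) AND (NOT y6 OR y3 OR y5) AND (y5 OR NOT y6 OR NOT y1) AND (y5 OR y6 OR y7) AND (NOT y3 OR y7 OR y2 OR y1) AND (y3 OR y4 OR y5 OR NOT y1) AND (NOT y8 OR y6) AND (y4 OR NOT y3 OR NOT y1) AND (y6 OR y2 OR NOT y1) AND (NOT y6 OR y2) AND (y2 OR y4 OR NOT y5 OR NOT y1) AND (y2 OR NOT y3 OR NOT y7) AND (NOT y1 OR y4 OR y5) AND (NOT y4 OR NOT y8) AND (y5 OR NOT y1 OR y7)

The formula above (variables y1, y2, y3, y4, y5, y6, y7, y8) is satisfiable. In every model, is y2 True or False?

Suppose y2 = false.
The clause (y5) is unit, so y5 = true.
The clause (NOT y6) is unit, so y6 = false.
The clause (NOT y8) is unit, so y8 = false.
The clause (NOT y1) is unit, so y1 = false.
The clause (NOT y7) is unit, so y7 = false.
The clause (y3) is unit, so y3 = true.
That conflicts with the unit clause (NOT y3).
So every satisfying assignment has y2 = True.

True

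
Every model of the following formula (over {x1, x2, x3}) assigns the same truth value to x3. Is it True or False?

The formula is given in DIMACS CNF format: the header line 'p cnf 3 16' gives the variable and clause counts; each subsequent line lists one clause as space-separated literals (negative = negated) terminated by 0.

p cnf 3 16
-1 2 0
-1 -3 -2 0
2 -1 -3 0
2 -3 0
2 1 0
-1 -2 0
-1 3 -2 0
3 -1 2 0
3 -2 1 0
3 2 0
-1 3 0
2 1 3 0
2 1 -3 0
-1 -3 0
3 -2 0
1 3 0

Suppose x3 = False.
The clause (x2) is unit, so x2 = True.
But (¬x2) is also a unit clause — contradiction.
So every satisfying assignment has x3 = True.

True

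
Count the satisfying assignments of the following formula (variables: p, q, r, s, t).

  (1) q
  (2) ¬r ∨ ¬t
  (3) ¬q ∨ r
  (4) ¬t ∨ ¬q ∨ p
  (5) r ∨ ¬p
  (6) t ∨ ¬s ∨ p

There are 2^5 = 32 truth assignments over (p, q, r, s, t).
Split on s. With s = True, the clauses containing s are satisfied and ¬s drops from the rest; 1 of the 2^4 = 16 assignments to the other variables satisfy what remains.
With s = False, by the same count on the reduced clause set, 2 assignments work.
(One model: p=F, q=T, r=T, s=F, t=F.)
Total: 1 + 2 = 3.

3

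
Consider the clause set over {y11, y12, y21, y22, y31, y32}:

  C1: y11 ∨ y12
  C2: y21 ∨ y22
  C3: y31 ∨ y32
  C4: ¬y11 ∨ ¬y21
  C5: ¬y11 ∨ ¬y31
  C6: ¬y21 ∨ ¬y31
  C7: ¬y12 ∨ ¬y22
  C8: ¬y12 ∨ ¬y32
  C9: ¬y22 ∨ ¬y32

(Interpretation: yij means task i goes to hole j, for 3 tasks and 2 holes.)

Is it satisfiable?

No

Case y11 = True:
From the singleton clause (¬y21), y21 = False.
From the singleton clause (y22), y22 = True.
From the singleton clause (¬y31), y31 = False.
From the singleton clause (y32), y32 = True.
But (¬y32) is also a unit clause — contradiction.
Backtrack on y11: now try y11 = False.
From the singleton clause (y12), y12 = True.
From the singleton clause (¬y22), y22 = False.
From the singleton clause (y21), y21 = True.
From the singleton clause (¬y31), y31 = False.
From the singleton clause (y32), y32 = True.
But (¬y32) is also a unit clause — contradiction.
Neither y11 = True nor y11 = False works.
No assignment satisfies every clause.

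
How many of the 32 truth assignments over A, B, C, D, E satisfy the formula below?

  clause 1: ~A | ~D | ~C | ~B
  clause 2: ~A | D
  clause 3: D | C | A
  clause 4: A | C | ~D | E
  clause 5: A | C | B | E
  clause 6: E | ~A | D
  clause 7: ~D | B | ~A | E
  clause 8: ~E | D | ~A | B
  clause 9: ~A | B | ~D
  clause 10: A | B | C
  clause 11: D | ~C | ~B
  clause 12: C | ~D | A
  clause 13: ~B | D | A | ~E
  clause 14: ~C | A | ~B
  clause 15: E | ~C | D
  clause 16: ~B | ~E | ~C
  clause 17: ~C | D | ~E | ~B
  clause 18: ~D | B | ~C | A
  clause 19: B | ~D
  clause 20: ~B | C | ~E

2

There are 2^5 = 32 truth assignments over (A, B, C, D, E).
Split on E. With E = 1, the clauses containing E are satisfied and ~E drops from the rest; 1 of the 2^4 = 16 assignments to the other variables satisfy what remains.
With E = 0, by the same count on the reduced clause set, 1 assignment works.
(One model: A=F, B=F, C=T, D=F, E=T.)
Total: 1 + 1 = 2.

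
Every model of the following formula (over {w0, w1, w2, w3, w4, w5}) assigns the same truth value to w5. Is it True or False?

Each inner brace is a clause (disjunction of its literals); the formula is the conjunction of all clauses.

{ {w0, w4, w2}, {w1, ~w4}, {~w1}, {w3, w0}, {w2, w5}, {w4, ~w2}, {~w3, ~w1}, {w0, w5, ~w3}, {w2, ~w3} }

Suppose w5 = 0.
Unit clause (~w1) forces w1 = 0.
Unit clause (~w4) forces w4 = 0.
Unit clause (w2) forces w2 = 1.
But (~w2) is also a unit clause — contradiction.
So every satisfying assignment has w5 = True.

True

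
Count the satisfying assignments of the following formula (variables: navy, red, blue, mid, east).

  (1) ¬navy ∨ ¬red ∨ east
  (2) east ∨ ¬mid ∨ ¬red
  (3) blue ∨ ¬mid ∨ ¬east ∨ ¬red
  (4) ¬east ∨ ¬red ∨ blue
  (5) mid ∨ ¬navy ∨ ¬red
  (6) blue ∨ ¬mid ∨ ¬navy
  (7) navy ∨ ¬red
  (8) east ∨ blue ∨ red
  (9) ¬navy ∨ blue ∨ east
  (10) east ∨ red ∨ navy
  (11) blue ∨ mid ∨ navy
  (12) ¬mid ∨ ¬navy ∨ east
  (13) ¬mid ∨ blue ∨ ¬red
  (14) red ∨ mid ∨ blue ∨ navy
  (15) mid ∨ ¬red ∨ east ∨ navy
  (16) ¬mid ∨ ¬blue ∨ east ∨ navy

8

There are 2^5 = 32 truth assignments over (navy, red, blue, mid, east).
Split on navy. With navy = True, the clauses containing navy are satisfied and ¬navy drops from the rest; 5 of the 2^4 = 16 assignments to the other variables satisfy what remains.
With navy = False, by the same count on the reduced clause set, 3 assignments work.
(One model: navy=F, red=F, blue=F, mid=T, east=T.)
Total: 5 + 3 = 8.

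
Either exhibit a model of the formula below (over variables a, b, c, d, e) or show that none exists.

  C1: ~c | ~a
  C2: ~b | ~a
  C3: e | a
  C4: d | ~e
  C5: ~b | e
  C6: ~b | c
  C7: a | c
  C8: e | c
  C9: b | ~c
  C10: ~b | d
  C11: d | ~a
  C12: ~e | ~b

Try c = 0.
Unit clause (~b) forces b = 0.
Unit clause (a) forces a = 1.
Unit clause (e) forces e = 1.
Unit clause (d) forces d = 1.
Every clause now holds.

a: 1; b: 0; c: 0; d: 1; e: 1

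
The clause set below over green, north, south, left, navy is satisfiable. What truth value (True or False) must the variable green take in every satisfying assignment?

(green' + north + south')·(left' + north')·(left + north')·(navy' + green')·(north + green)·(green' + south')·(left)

True

Suppose green = 0.
From the singleton clause (north), north = 1.
From the singleton clause (left'), left = 0.
Now (left) is unsatisfied and unit — conflict.
So every satisfying assignment has green = True.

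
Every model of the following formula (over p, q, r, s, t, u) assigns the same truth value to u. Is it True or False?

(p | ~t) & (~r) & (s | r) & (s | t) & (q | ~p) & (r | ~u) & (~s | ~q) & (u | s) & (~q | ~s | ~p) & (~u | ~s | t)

Suppose u = 1.
Unit clause (~r) forces r = 0.
That conflicts with the unit clause (r).
So every satisfying assignment has u = False.

False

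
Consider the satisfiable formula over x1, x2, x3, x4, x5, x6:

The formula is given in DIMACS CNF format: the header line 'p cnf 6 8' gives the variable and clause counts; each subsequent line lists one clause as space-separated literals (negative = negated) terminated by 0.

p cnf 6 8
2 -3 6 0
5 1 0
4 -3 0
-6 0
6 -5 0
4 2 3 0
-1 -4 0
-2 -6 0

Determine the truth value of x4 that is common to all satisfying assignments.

False

Suppose x4 = True.
Unit clause (¬x6) forces x6 = False.
Unit clause (¬x5) forces x5 = False.
Unit clause (x1) forces x1 = True.
Now (¬x1) is unsatisfied and unit — conflict.
So every satisfying assignment has x4 = False.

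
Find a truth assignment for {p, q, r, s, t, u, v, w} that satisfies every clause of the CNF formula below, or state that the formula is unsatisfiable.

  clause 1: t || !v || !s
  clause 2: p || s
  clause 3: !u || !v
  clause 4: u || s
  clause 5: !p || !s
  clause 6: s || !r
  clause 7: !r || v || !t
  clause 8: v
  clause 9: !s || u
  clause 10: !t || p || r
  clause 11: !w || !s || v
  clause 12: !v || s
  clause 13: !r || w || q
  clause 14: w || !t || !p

The clause (v) is unit, so v = true.
The clause (!u) is unit, so u = false.
The clause (s) is unit, so s = true.
But (!s) is also a unit clause — contradiction.

UNSATISFIABLE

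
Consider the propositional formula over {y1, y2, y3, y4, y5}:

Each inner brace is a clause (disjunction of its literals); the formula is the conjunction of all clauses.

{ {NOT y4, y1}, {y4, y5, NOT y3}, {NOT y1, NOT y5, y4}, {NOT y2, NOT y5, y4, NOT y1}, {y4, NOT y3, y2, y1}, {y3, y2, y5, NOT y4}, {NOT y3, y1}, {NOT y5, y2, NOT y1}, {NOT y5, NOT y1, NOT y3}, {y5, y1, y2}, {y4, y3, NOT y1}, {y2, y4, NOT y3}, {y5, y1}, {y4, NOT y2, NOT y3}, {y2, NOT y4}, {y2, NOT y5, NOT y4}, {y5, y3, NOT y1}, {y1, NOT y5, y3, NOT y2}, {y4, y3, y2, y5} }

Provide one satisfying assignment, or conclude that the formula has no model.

y1: true; y2: true; y3: true; y4: true; y5: false

Try y4 = true.
From the singleton clause (y1), y1 = true.
From the singleton clause (y2), y2 = true.
Try y5 = false.
From the singleton clause (y3), y3 = true.
This assignment satisfies each clause.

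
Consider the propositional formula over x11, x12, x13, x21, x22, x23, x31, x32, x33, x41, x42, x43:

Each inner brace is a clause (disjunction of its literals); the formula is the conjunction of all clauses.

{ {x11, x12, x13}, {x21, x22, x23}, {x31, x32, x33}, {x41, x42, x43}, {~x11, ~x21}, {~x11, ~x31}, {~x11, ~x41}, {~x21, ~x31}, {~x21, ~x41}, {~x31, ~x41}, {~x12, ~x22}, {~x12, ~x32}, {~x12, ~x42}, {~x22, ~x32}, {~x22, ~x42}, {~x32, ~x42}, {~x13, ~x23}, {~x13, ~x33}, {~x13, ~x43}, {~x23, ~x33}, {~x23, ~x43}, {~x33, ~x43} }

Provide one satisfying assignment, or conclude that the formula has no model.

UNSATISFIABLE

Branch on x11: set x11 = 0.
Branch on x12: set x12 = 1.
From the singleton clause (~x22), x22 = 0.
From the singleton clause (~x32), x32 = 0.
From the singleton clause (~x42), x42 = 0.
Branch on x21: set x21 = 1.
From the singleton clause (~x31), x31 = 0.
From the singleton clause (x33), x33 = 1.
From the singleton clause (~x41), x41 = 0.
From the singleton clause (x43), x43 = 1.
Now (~x43) is unsatisfied and unit — conflict.
So x21 must be the other value — set x21 = 0.
From the singleton clause (x23), x23 = 1.
From the singleton clause (~x13), x13 = 0.
From the singleton clause (~x33), x33 = 0.
From the singleton clause (x31), x31 = 1.
From the singleton clause (~x41), x41 = 0.
From the singleton clause (x43), x43 = 1.
Now (~x43) is unsatisfied and unit — conflict.
Both values of x21 lead to a conflict.
So x12 must be the other value — set x12 = 0.
From the singleton clause (x13), x13 = 1.
From the singleton clause (~x23), x23 = 0.
From the singleton clause (~x33), x33 = 0.
From the singleton clause (~x43), x43 = 0.
Branch on x21: set x21 = 1.
From the singleton clause (~x31), x31 = 0.
From the singleton clause (x32), x32 = 1.
From the singleton clause (~x41), x41 = 0.
From the singleton clause (x42), x42 = 1.
Now (~x42) is unsatisfied and unit — conflict.
So x21 must be the other value — set x21 = 0.
From the singleton clause (x22), x22 = 1.
From the singleton clause (~x32), x32 = 0.
From the singleton clause (x31), x31 = 1.
From the singleton clause (~x41), x41 = 0.
From the singleton clause (x42), x42 = 1.
Now (~x42) is unsatisfied and unit — conflict.
Both values of x21 lead to a conflict.
Both values of x12 lead to a conflict.
So x11 must be the other value — set x11 = 1.
From the singleton clause (~x21), x21 = 0.
From the singleton clause (~x31), x31 = 0.
From the singleton clause (~x41), x41 = 0.
Branch on x22: set x22 = 1.
From the singleton clause (~x12), x12 = 0.
From the singleton clause (~x32), x32 = 0.
From the singleton clause (x33), x33 = 1.
From the singleton clause (~x42), x42 = 0.
From the singleton clause (x43), x43 = 1.
Now (~x43) is unsatisfied and unit — conflict.
So x22 must be the other value — set x22 = 0.
From the singleton clause (x23), x23 = 1.
From the singleton clause (~x13), x13 = 0.
From the singleton clause (~x33), x33 = 0.
From the singleton clause (x32), x32 = 1.
From the singleton clause (~x12), x12 = 0.
From the singleton clause (~x42), x42 = 0.
From the singleton clause (x43), x43 = 1.
Now (~x43) is unsatisfied and unit — conflict.
Both values of x22 lead to a conflict.
Both values of x11 lead to a conflict.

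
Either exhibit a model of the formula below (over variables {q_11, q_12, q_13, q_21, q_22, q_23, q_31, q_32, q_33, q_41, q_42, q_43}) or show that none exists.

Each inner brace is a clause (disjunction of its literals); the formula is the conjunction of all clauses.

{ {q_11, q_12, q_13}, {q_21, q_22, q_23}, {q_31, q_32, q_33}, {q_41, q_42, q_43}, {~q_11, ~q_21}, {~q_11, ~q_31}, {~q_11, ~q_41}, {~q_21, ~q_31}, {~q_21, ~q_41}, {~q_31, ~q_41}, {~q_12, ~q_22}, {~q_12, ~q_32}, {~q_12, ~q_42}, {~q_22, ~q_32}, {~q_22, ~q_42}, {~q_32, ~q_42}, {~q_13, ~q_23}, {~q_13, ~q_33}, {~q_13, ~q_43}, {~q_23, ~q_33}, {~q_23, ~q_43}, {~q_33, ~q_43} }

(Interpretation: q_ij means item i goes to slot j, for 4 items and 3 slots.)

UNSATISFIABLE

Try q_11 = 0.
Try q_12 = 1.
(~q_22) alone gives q_22 = 0.
(~q_32) alone gives q_32 = 0.
(~q_42) alone gives q_42 = 0.
Try q_21 = 1.
(~q_31) alone gives q_31 = 0.
(q_33) alone gives q_33 = 1.
(~q_41) alone gives q_41 = 0.
(q_43) alone gives q_43 = 1.
That conflicts with the unit clause (~q_43).
Backtrack on q_21: now try q_21 = 0.
(q_23) alone gives q_23 = 1.
(~q_13) alone gives q_13 = 0.
(~q_33) alone gives q_33 = 0.
(q_31) alone gives q_31 = 1.
(~q_41) alone gives q_41 = 0.
(q_43) alone gives q_43 = 1.
That conflicts with the unit clause (~q_43).
Either choice for q_21 ends in contradiction.
Backtrack on q_12: now try q_12 = 0.
(q_13) alone gives q_13 = 1.
(~q_23) alone gives q_23 = 0.
(~q_33) alone gives q_33 = 0.
(~q_43) alone gives q_43 = 0.
Try q_21 = 1.
(~q_31) alone gives q_31 = 0.
(q_32) alone gives q_32 = 1.
(~q_41) alone gives q_41 = 0.
(q_42) alone gives q_42 = 1.
That conflicts with the unit clause (~q_42).
Backtrack on q_21: now try q_21 = 0.
(q_22) alone gives q_22 = 1.
(~q_32) alone gives q_32 = 0.
(q_31) alone gives q_31 = 1.
(~q_41) alone gives q_41 = 0.
(q_42) alone gives q_42 = 1.
That conflicts with the unit clause (~q_42).
Either choice for q_21 ends in contradiction.
Either choice for q_12 ends in contradiction.
Backtrack on q_11: now try q_11 = 1.
(~q_21) alone gives q_21 = 0.
(~q_31) alone gives q_31 = 0.
(~q_41) alone gives q_41 = 0.
Try q_22 = 1.
(~q_12) alone gives q_12 = 0.
(~q_32) alone gives q_32 = 0.
(q_33) alone gives q_33 = 1.
(~q_42) alone gives q_42 = 0.
(q_43) alone gives q_43 = 1.
That conflicts with the unit clause (~q_43).
Backtrack on q_22: now try q_22 = 0.
(q_23) alone gives q_23 = 1.
(~q_13) alone gives q_13 = 0.
(~q_33) alone gives q_33 = 0.
(q_32) alone gives q_32 = 1.
(~q_12) alone gives q_12 = 0.
(~q_42) alone gives q_42 = 0.
(q_43) alone gives q_43 = 1.
That conflicts with the unit clause (~q_43).
Either choice for q_22 ends in contradiction.
Either choice for q_11 ends in contradiction.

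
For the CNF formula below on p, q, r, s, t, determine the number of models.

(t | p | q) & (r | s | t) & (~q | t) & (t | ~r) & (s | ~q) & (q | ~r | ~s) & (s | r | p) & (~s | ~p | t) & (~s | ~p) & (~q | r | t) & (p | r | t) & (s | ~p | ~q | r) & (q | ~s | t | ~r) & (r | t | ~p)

There are 2^5 = 32 truth assignments over (p, q, r, s, t).
Split on q. With q = 1, the clauses containing q are satisfied and ~q drops from the rest; 2 of the 2^4 = 16 assignments to the other variables satisfy what remains.
With q = 0, by the same count on the reduced clause set, 4 assignments work.
(One model: p=F, q=F, r=F, s=T, t=T.)
Total: 2 + 4 = 6.

6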